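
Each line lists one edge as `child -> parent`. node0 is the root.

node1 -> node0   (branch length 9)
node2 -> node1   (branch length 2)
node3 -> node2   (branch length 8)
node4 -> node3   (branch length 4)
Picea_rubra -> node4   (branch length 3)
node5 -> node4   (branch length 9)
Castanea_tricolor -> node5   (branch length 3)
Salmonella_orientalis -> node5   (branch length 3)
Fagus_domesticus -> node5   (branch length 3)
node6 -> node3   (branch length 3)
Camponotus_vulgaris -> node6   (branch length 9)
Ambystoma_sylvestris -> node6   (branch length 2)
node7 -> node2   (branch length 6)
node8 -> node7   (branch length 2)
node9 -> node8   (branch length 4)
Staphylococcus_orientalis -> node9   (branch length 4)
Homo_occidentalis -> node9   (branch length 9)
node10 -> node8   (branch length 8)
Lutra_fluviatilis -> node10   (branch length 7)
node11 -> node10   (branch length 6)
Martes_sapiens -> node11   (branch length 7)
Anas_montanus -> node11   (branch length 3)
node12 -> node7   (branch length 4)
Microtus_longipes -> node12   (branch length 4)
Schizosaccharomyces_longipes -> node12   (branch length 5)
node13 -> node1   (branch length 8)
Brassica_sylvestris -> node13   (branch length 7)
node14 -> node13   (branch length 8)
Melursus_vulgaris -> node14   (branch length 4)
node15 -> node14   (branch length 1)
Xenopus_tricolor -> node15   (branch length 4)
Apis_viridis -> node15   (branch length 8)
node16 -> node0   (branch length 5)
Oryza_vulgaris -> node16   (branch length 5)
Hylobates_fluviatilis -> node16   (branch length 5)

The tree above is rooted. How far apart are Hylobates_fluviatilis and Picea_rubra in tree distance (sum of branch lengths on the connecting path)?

36

The path runs Hylobates_fluviatilis → … → MRCA → … → Picea_rubra; the MRCA is the root of the tree.
Branch lengths along that path: 5 + 5 + 9 + 2 + 8 + 4 + 3 = 36.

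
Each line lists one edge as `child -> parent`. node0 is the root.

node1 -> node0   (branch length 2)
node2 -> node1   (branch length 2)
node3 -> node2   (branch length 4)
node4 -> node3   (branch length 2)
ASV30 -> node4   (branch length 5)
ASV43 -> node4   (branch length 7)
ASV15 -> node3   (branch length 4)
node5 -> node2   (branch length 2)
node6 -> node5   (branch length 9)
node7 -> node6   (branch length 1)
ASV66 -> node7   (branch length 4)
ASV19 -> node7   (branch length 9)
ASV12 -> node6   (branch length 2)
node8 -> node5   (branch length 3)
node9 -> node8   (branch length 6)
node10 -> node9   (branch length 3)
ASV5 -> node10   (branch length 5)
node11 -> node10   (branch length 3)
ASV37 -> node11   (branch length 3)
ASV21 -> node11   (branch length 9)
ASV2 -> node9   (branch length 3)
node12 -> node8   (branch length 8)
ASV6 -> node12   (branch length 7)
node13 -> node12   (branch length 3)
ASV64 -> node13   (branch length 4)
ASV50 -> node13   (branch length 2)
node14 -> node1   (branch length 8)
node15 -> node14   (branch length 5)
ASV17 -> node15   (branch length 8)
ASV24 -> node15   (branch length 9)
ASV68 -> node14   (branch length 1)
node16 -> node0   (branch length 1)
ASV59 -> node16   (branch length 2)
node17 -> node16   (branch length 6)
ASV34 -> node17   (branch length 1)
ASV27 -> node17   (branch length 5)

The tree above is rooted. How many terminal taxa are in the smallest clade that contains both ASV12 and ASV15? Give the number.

The MRCA of ASV12 and ASV15 is the node subtending (((ASV30,ASV43),ASV15),(((ASV66,ASV19),ASV12),(((ASV5,(ASV37,ASV21)),ASV2),(ASV6,(ASV64,ASV50))))).
That clade contains 13 terminal taxa: ASV12, ASV15, ASV19, ASV2, ASV21, ASV30, ASV37, ASV43, ASV5, ASV50, ASV6, ASV64, ASV66.

13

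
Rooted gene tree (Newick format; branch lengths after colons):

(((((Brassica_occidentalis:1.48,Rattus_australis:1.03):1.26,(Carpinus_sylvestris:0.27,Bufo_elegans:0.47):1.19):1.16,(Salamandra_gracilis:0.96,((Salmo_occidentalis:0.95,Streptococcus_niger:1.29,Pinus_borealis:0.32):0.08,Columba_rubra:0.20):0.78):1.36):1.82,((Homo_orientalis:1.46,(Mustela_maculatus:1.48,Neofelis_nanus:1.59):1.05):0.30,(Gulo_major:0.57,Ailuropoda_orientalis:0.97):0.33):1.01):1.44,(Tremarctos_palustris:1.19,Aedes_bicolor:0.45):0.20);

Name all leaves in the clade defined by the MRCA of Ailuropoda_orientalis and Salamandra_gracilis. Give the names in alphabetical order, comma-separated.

Ailuropoda_orientalis, Brassica_occidentalis, Bufo_elegans, Carpinus_sylvestris, Columba_rubra, Gulo_major, Homo_orientalis, Mustela_maculatus, Neofelis_nanus, Pinus_borealis, Rattus_australis, Salamandra_gracilis, Salmo_occidentalis, Streptococcus_niger

Tracing Ailuropoda_orientalis: it sits inside (Gulo_major,Ailuropoda_orientalis).
Tracing Salamandra_gracilis: it sits inside (Salamandra_gracilis,((Salmo_occidentalis,Streptococcus_niger,Pinus_borealis),Columba_rubra)).
The smallest clade enclosing both is ((((Brassica_occidentalis,Rattus_australis),(Carpinus_sylvestris,Bufo_elegans)),(Salamandra_gracilis,((Salmo_occidentalis,Streptococcus_niger,Pinus_borealis),Columba_rubra))),((Homo_orientalis,(Mustela_maculatus,Neofelis_nanus)),(Gulo_major,Ailuropoda_orientalis))); the answer is its 14 terminal taxa in alphabetical order.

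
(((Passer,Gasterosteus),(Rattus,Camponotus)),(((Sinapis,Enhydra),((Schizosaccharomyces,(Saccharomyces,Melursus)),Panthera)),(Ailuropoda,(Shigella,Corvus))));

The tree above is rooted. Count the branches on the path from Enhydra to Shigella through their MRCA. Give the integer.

The MRCA of Enhydra and Shigella is the node subtending (((Sinapis,Enhydra),((Schizosaccharomyces,(Saccharomyces,Melursus)),Panthera)),(Ailuropoda,(Shigella,Corvus))).
From Enhydra up to that node: 3 branches. From Shigella up to the same node: 3 branches. Total: 3 + 3 = 6.

6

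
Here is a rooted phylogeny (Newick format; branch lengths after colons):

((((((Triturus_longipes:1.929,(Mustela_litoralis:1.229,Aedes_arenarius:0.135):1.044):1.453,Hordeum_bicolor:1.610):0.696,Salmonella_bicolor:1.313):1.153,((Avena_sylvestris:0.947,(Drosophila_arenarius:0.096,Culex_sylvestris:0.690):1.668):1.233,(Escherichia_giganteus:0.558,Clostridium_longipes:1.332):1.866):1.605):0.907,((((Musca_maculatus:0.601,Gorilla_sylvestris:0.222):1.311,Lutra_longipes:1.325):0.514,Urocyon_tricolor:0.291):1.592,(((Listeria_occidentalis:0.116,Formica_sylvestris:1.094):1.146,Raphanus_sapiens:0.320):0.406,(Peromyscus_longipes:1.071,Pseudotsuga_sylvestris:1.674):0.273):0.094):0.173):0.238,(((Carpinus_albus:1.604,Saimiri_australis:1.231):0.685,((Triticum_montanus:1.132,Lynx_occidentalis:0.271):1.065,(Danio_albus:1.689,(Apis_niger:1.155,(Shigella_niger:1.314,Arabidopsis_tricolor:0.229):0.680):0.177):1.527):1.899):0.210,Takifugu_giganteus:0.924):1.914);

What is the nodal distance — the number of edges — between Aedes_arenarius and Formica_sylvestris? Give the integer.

The MRCA of Aedes_arenarius and Formica_sylvestris is the node subtending (((((Triturus_longipes,(Mustela_litoralis,Aedes_arenarius)),Hordeum_bicolor),Salmonella_bicolor),((Avena_sylvestris,(Drosophila_arenarius,Culex_sylvestris)),(Escherichia_giganteus,Clostridium_longipes))),((((Musca_maculatus,Gorilla_sylvestris),Lutra_longipes),Urocyon_tricolor),(((Listeria_occidentalis,Formica_sylvestris),Raphanus_sapiens),(Peromyscus_longipes,Pseudotsuga_sylvestris)))).
From Aedes_arenarius up to that node: 6 branches. From Formica_sylvestris up to the same node: 5 branches. Total: 6 + 5 = 11.

11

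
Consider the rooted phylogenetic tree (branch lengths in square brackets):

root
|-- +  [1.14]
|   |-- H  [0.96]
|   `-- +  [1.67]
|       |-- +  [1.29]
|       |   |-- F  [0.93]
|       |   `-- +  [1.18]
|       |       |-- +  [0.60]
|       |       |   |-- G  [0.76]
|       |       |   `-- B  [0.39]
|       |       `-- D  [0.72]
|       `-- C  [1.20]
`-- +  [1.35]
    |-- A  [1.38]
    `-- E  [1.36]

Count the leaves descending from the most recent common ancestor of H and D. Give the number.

6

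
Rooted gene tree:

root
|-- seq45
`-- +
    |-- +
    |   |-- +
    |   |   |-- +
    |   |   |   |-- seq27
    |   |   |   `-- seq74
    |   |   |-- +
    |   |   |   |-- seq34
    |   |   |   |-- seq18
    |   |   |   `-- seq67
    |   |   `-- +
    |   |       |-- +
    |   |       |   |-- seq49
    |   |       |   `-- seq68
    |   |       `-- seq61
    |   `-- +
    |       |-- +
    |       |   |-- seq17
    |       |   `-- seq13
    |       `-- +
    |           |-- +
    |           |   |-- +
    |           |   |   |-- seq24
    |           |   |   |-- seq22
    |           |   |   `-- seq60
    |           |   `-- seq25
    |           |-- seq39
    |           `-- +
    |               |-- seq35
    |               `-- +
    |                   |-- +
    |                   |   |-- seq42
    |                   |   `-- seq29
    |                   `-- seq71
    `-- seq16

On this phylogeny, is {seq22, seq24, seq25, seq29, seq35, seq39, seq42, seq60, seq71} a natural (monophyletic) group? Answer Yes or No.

Yes

The most recent common ancestor of these taxa subtends (((seq24,seq22,seq60),seq25),seq39,(seq35,((seq42,seq29),seq71))).
That clade has exactly 9 tips — every listed taxon and nothing else — so the group is monophyletic.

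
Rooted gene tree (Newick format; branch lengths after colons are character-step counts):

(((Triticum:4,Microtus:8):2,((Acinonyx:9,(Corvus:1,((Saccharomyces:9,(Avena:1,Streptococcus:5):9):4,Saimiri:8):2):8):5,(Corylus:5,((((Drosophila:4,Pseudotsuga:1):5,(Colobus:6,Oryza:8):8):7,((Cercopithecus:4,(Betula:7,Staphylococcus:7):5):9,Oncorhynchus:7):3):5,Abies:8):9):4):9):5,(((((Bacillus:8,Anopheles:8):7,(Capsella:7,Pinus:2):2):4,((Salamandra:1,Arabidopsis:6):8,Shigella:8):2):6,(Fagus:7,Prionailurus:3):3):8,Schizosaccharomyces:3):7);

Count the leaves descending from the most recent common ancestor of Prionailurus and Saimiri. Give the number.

The MRCA of Prionailurus and Saimiri is the root, so the clade is the entire tree.
That clade contains 28 terminal taxa: Abies, Acinonyx, Anopheles, Arabidopsis, Avena, Bacillus, Betula, Capsella, Cercopithecus, Colobus, Corvus, Corylus, Drosophila, Fagus, Microtus, Oncorhynchus, Oryza, Pinus, Prionailurus, Pseudotsuga, Saccharomyces, Saimiri, Salamandra, Schizosaccharomyces, Shigella, Staphylococcus, Streptococcus, Triticum.

28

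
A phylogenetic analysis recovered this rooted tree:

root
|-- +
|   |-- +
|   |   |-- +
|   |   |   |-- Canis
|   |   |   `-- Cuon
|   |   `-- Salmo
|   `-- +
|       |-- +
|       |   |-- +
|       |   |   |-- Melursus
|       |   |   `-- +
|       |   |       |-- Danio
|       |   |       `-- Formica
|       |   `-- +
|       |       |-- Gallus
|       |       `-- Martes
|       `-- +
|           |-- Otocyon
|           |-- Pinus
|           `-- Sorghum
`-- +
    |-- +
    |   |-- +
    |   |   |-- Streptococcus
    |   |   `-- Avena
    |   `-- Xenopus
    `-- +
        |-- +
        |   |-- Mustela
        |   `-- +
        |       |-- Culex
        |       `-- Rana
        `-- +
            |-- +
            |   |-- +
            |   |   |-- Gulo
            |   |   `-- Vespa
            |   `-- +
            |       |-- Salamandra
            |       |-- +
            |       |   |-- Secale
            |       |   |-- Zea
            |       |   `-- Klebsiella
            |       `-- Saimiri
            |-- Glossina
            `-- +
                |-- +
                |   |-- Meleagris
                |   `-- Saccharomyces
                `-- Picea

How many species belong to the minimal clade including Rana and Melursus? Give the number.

28

The MRCA of Rana and Melursus is the root, so the clade is the entire tree.
That clade contains 28 terminal taxa: Avena, Canis, Culex, Cuon, Danio, Formica, Gallus, Glossina, Gulo, Klebsiella, Martes, Meleagris, Melursus, Mustela, Otocyon, Picea, Pinus, Rana, Saccharomyces, Saimiri, Salamandra, Salmo, Secale, Sorghum, Streptococcus, Vespa, Xenopus, Zea.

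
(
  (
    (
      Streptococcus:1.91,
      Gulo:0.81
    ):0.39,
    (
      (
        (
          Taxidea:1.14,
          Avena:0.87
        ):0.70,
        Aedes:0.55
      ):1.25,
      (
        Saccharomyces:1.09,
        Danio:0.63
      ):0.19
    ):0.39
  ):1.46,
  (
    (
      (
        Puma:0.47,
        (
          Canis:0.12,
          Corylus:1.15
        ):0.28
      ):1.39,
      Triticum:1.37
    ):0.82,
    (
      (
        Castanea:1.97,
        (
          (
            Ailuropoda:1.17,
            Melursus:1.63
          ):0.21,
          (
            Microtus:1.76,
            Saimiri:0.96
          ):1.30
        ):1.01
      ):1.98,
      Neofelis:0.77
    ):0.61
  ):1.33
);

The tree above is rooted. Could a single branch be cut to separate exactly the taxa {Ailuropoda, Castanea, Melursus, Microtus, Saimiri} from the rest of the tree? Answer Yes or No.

Yes

The most recent common ancestor of these taxa subtends (Castanea,((Ailuropoda,Melursus),(Microtus,Saimiri))).
That clade has exactly 5 tips — every listed taxon and nothing else — so the group is monophyletic.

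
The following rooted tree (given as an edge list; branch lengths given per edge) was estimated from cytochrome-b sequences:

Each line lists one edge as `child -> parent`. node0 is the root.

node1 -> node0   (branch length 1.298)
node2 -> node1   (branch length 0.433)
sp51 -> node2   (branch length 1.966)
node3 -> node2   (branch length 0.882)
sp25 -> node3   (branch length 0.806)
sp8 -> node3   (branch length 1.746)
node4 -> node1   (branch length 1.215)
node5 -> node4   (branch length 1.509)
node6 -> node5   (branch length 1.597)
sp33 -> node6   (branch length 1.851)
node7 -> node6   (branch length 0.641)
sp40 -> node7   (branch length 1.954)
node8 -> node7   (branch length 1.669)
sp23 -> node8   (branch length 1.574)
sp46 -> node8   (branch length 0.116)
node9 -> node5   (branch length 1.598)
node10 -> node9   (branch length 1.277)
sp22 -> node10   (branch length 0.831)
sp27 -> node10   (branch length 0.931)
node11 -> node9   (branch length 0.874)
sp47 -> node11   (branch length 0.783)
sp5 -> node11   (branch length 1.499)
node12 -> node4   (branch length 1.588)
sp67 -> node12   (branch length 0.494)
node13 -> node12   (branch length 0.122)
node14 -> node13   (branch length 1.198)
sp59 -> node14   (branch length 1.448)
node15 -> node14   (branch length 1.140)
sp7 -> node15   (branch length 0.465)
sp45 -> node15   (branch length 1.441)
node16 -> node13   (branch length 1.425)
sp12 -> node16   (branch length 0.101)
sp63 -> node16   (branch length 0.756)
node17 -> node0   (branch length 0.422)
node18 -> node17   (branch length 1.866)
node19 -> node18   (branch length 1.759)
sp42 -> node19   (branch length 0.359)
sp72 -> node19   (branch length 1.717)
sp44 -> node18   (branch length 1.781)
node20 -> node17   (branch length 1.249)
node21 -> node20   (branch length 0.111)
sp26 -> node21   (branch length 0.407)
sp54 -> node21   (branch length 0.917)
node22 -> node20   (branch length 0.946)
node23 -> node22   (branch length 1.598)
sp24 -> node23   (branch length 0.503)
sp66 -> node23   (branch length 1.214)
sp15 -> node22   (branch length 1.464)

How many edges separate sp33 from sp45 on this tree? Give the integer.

The MRCA of sp33 and sp45 is the node subtending (((sp33,(sp40,(sp23,sp46))),((sp22,sp27),(sp47,sp5))),(sp67,((sp59,(sp7,sp45)),(sp12,sp63)))).
From sp33 up to that node: 3 branches. From sp45 up to the same node: 5 branches. Total: 3 + 5 = 8.

8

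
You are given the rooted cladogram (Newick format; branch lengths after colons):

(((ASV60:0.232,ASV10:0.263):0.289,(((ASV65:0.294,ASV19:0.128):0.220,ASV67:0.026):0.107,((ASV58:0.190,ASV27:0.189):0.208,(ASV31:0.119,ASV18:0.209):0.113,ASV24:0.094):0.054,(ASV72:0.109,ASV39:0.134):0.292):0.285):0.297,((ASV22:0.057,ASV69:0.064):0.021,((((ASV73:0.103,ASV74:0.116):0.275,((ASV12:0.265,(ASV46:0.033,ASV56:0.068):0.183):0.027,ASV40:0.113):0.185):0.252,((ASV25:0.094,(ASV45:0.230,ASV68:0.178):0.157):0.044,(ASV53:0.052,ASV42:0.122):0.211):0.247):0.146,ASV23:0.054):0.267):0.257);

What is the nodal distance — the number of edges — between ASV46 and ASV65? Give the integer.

The MRCA of ASV46 and ASV65 is the root of the tree.
From ASV46 up to that node: 8 branches. From ASV65 up to the same node: 5 branches. Total: 8 + 5 = 13.

13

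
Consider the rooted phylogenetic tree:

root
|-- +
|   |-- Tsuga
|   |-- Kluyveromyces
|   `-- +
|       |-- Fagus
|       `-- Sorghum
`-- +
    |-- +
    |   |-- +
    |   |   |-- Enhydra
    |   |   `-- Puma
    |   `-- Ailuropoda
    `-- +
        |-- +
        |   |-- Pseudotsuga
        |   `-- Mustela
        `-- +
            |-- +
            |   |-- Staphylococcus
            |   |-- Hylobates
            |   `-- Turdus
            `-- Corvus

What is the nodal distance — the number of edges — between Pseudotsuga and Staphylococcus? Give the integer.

5

The MRCA of Pseudotsuga and Staphylococcus is the node subtending ((Pseudotsuga,Mustela),((Staphylococcus,Hylobates,Turdus),Corvus)).
From Pseudotsuga up to that node: 2 branches. From Staphylococcus up to the same node: 3 branches. Total: 2 + 3 = 5.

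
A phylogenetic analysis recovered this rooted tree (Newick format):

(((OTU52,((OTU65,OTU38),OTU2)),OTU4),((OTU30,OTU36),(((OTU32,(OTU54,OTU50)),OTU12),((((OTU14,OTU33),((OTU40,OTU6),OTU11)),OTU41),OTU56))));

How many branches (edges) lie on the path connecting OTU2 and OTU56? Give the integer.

8

The MRCA of OTU2 and OTU56 is the root of the tree.
From OTU2 up to that node: 4 branches. From OTU56 up to the same node: 4 branches. Total: 4 + 4 = 8.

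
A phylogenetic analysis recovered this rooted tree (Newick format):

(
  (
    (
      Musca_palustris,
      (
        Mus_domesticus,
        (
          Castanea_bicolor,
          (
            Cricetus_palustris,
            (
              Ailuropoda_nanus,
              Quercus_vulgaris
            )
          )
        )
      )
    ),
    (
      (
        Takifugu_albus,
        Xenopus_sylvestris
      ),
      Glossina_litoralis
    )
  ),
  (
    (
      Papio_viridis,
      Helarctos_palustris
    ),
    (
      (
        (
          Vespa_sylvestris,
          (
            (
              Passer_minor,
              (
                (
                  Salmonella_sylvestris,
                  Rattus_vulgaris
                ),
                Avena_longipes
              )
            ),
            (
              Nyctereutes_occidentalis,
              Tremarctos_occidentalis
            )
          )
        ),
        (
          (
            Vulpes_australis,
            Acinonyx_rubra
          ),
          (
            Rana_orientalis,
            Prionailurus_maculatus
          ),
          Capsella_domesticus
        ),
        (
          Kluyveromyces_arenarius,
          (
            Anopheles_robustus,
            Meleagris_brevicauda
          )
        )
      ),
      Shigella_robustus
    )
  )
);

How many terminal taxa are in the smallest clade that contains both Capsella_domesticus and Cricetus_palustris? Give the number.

27

The MRCA of Capsella_domesticus and Cricetus_palustris is the root, so the clade is the entire tree.
That clade contains 27 terminal taxa: Acinonyx_rubra, Ailuropoda_nanus, Anopheles_robustus, Avena_longipes, Capsella_domesticus, Castanea_bicolor, Cricetus_palustris, Glossina_litoralis, Helarctos_palustris, Kluyveromyces_arenarius, Meleagris_brevicauda, Mus_domesticus, Musca_palustris, Nyctereutes_occidentalis, Papio_viridis, Passer_minor, Prionailurus_maculatus, Quercus_vulgaris, Rana_orientalis, Rattus_vulgaris, Salmonella_sylvestris, Shigella_robustus, Takifugu_albus, Tremarctos_occidentalis, Vespa_sylvestris, Vulpes_australis, Xenopus_sylvestris.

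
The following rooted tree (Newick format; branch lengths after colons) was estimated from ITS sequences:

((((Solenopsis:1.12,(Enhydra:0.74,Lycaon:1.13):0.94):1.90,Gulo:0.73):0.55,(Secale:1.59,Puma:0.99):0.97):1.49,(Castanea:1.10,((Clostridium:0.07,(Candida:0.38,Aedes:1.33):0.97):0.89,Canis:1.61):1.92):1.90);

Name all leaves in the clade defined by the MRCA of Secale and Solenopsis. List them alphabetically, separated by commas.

Enhydra, Gulo, Lycaon, Puma, Secale, Solenopsis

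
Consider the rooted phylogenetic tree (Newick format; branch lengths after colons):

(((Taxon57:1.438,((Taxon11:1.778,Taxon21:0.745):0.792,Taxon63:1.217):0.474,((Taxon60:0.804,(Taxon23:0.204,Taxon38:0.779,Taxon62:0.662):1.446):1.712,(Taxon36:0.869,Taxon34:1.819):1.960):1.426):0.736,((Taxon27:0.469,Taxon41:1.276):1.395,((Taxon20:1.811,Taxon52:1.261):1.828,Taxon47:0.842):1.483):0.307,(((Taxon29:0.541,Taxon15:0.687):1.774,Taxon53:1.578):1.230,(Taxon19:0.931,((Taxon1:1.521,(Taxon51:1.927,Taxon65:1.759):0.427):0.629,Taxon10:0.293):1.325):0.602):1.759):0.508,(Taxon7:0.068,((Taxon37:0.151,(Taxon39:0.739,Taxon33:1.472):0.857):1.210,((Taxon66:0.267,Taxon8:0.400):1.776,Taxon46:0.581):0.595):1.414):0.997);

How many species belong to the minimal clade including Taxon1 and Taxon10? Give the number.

The MRCA of Taxon1 and Taxon10 is the node subtending ((Taxon1,(Taxon51,Taxon65)),Taxon10).
That clade contains 4 terminal taxa: Taxon1, Taxon10, Taxon51, Taxon65.

4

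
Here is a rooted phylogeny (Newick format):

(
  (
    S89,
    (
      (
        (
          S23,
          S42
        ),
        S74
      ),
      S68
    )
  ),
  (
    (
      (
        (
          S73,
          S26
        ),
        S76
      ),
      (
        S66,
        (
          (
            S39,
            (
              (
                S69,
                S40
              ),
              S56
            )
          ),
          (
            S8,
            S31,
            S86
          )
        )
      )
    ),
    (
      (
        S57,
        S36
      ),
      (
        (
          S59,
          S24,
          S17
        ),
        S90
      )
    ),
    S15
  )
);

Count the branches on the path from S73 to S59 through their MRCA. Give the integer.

8

The MRCA of S73 and S59 is the node subtending ((((S73,S26),S76),(S66,((S39,((S69,S40),S56)),(S8,S31,S86)))),((S57,S36),((S59,S24,S17),S90)),S15).
From S73 up to that node: 4 branches. From S59 up to the same node: 4 branches. Total: 4 + 4 = 8.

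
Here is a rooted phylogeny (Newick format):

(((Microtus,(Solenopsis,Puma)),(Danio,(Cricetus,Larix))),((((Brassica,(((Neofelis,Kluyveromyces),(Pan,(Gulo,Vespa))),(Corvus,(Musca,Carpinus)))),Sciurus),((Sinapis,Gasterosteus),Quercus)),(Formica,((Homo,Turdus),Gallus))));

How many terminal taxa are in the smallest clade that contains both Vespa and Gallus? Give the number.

17

The MRCA of Vespa and Gallus is the node subtending ((((Brassica,(((Neofelis,Kluyveromyces),(Pan,(Gulo,Vespa))),(Corvus,(Musca,Carpinus)))),Sciurus),((Sinapis,Gasterosteus),Quercus)),(Formica,((Homo,Turdus),Gallus))).
That clade contains 17 terminal taxa: Brassica, Carpinus, Corvus, Formica, Gallus, Gasterosteus, Gulo, Homo, Kluyveromyces, Musca, Neofelis, Pan, Quercus, Sciurus, Sinapis, Turdus, Vespa.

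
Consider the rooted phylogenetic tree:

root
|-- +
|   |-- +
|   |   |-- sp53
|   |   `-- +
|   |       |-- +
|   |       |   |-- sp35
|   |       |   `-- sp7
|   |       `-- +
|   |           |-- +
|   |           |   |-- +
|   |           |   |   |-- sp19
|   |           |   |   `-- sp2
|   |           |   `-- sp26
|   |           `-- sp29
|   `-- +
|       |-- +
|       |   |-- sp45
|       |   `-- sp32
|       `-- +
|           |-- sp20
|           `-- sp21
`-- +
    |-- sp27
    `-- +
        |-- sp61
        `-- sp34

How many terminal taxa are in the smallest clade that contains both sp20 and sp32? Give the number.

The MRCA of sp20 and sp32 is the node subtending ((sp45,sp32),(sp20,sp21)).
That clade contains 4 terminal taxa: sp20, sp21, sp32, sp45.

4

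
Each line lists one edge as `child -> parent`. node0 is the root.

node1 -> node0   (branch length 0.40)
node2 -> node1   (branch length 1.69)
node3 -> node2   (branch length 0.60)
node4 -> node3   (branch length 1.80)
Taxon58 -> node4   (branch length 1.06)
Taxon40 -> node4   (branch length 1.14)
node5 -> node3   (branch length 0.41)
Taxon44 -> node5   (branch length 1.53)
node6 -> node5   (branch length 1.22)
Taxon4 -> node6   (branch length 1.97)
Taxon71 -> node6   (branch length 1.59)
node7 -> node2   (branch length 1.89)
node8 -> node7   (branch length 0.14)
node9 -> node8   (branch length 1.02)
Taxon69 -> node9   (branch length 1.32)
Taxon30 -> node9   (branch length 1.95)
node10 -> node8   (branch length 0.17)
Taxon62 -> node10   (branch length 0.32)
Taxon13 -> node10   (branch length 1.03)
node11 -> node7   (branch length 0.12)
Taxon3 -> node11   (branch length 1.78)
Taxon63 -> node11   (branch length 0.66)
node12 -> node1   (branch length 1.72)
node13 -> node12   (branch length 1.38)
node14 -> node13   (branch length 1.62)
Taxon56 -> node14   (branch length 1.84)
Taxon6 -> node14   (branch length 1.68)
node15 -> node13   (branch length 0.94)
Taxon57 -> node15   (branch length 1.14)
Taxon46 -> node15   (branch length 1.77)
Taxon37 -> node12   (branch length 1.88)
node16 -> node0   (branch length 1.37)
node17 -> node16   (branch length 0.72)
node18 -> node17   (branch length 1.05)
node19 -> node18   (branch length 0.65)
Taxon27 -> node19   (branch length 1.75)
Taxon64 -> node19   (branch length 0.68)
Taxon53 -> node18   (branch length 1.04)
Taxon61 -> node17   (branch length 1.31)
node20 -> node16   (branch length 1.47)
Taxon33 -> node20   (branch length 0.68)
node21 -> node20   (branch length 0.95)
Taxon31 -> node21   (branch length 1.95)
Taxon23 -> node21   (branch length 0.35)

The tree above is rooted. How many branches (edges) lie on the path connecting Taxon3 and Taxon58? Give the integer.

The MRCA of Taxon3 and Taxon58 is the node subtending (((Taxon58,Taxon40),(Taxon44,(Taxon4,Taxon71))),(((Taxon69,Taxon30),(Taxon62,Taxon13)),(Taxon3,Taxon63))).
From Taxon3 up to that node: 3 branches. From Taxon58 up to the same node: 3 branches. Total: 3 + 3 = 6.

6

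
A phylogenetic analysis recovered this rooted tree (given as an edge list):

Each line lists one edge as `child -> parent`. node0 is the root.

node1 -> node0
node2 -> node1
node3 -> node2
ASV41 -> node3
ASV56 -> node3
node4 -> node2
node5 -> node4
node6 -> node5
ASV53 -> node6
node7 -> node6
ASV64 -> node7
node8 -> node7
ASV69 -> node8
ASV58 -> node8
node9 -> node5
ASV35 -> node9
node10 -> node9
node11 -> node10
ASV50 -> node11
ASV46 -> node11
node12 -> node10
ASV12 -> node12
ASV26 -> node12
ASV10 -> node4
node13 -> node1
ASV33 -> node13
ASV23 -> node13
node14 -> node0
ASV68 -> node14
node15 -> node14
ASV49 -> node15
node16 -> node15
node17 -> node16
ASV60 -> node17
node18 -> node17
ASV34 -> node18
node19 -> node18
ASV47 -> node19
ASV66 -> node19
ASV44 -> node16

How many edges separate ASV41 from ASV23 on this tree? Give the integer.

The MRCA of ASV41 and ASV23 is the node subtending (((ASV41,ASV56),(((ASV53,(ASV64,(ASV69,ASV58))),(ASV35,((ASV50,ASV46),(ASV12,ASV26)))),ASV10)),(ASV33,ASV23)).
From ASV41 up to that node: 3 branches. From ASV23 up to the same node: 2 branches. Total: 3 + 2 = 5.

5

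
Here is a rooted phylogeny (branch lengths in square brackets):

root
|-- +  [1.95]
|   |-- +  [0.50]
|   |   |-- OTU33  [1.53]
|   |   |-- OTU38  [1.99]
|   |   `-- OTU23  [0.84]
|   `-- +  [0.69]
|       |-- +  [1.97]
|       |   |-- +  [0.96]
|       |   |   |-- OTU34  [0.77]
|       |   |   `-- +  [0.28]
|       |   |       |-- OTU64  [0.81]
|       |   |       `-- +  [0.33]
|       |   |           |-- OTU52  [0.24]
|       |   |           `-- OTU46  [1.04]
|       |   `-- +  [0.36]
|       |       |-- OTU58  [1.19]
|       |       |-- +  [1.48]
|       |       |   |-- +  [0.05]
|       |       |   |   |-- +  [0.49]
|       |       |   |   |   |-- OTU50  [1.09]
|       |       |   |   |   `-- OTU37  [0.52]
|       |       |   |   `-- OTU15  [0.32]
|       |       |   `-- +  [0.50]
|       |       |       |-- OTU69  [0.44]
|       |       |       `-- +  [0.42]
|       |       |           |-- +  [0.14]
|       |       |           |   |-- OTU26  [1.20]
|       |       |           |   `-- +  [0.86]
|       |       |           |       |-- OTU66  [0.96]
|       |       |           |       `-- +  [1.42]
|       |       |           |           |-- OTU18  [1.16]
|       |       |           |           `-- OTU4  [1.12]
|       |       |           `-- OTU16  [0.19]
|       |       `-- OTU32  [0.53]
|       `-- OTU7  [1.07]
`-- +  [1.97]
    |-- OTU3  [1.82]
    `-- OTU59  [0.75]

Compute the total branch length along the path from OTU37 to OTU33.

7.59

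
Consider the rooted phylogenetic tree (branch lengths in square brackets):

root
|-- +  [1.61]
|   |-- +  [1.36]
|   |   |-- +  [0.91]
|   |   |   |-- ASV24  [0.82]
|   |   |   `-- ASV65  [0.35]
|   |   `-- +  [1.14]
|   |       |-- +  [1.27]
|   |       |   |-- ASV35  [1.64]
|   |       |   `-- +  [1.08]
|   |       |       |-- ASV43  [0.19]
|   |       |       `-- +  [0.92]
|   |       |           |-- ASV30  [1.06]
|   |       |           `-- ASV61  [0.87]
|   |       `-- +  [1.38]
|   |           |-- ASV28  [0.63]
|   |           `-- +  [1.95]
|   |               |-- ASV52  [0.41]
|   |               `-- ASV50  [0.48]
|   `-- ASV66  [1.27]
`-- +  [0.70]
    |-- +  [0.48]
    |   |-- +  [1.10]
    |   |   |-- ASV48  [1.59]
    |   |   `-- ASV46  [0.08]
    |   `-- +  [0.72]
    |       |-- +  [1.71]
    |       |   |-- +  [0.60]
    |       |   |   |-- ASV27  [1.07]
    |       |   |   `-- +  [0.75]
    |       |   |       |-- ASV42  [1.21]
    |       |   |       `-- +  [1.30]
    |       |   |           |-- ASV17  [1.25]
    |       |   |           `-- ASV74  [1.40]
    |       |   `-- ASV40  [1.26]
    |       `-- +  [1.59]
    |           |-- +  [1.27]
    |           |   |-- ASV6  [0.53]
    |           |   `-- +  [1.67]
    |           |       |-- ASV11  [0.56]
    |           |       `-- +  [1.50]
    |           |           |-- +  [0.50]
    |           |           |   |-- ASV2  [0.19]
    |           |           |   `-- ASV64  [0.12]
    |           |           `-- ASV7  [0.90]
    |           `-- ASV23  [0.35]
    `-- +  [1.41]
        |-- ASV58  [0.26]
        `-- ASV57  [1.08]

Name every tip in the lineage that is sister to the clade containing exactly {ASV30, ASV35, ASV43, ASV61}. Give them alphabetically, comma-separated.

ASV28, ASV50, ASV52

The clade containing exactly {ASV30, ASV35, ASV43, ASV61} attaches to the tree at the node subtending ((ASV35,(ASV43,(ASV30,ASV61))),(ASV28,(ASV52,ASV50))).
The other lineage descending from that same node — the sister group — is (ASV28,(ASV52,ASV50)); its 3 tips in alphabetical order are the answer.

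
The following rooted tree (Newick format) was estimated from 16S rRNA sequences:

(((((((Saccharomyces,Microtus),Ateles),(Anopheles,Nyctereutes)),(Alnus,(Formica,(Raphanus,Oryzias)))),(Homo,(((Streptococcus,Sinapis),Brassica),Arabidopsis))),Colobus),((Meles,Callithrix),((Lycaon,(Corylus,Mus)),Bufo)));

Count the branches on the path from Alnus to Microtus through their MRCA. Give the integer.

The MRCA of Alnus and Microtus is the node subtending ((((Saccharomyces,Microtus),Ateles),(Anopheles,Nyctereutes)),(Alnus,(Formica,(Raphanus,Oryzias)))).
From Alnus up to that node: 2 branches. From Microtus up to the same node: 4 branches. Total: 2 + 4 = 6.

6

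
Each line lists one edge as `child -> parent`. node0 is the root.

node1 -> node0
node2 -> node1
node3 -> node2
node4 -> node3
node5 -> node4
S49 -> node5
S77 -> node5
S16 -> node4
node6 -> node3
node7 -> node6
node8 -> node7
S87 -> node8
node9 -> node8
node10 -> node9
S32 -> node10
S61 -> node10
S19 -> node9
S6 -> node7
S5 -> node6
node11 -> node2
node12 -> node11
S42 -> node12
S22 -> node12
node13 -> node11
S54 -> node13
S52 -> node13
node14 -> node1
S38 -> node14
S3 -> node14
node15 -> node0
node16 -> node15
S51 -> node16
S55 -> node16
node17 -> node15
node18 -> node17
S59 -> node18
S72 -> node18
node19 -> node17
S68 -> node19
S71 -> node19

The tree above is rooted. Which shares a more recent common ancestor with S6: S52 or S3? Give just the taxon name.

S52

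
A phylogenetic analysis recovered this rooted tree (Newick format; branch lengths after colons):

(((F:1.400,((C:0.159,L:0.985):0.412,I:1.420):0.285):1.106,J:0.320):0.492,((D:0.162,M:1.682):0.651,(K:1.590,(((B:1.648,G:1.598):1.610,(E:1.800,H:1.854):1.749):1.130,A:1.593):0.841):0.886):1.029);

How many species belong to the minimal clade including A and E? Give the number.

5

The MRCA of A and E is the node subtending (((B,G),(E,H)),A).
That clade contains 5 terminal taxa: A, B, E, G, H.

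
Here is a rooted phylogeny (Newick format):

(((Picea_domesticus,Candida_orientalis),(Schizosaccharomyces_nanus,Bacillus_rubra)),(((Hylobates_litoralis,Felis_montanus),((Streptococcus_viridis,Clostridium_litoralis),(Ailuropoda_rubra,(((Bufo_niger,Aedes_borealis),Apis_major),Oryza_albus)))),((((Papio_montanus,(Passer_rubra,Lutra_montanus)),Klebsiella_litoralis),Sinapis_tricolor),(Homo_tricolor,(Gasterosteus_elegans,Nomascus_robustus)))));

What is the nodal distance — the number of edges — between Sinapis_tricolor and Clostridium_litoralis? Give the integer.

The MRCA of Sinapis_tricolor and Clostridium_litoralis is the node subtending (((Hylobates_litoralis,Felis_montanus),((Streptococcus_viridis,Clostridium_litoralis),(Ailuropoda_rubra,(((Bufo_niger,Aedes_borealis),Apis_major),Oryza_albus)))),((((Papio_montanus,(Passer_rubra,Lutra_montanus)),Klebsiella_litoralis),Sinapis_tricolor),(Homo_tricolor,(Gasterosteus_elegans,Nomascus_robustus)))).
From Sinapis_tricolor up to that node: 3 branches. From Clostridium_litoralis up to the same node: 4 branches. Total: 3 + 4 = 7.

7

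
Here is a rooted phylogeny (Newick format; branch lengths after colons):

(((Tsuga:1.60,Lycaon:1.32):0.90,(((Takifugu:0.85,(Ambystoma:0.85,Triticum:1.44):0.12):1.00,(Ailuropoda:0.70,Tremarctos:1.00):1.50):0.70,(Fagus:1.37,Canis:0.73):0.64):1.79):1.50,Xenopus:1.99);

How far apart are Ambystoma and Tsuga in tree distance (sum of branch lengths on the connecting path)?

The path runs Ambystoma → … → MRCA → … → Tsuga; the MRCA is the node subtending ((Tsuga,Lycaon),(((Takifugu,(Ambystoma,Triticum)),(Ailuropoda,Tremarctos)),(Fagus,Canis))).
Branch lengths along that path: 0.85 + 0.12 + 1.00 + 0.70 + 1.79 + 0.90 + 1.60 = 6.96.

6.96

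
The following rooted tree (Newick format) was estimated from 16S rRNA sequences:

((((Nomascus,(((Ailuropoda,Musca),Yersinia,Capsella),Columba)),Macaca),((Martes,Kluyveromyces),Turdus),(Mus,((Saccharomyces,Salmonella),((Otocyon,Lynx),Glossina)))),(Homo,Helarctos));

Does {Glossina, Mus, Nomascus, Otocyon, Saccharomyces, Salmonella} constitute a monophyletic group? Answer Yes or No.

No

The MRCA of the listed taxa subtends (((Nomascus,(((Ailuropoda,Musca),Yersinia,Capsella),Columba)),Macaca),((Martes,Kluyveromyces),Turdus),(Mus,((Saccharomyces,Salmonella),((Otocyon,Lynx),Glossina)))).
That clade also contains Ailuropoda, Capsella, Columba, Kluyveromyces, Lynx, Macaca, Martes, Musca, Turdus, Yersinia, which are not in the proposed group, so the group is not monophyletic.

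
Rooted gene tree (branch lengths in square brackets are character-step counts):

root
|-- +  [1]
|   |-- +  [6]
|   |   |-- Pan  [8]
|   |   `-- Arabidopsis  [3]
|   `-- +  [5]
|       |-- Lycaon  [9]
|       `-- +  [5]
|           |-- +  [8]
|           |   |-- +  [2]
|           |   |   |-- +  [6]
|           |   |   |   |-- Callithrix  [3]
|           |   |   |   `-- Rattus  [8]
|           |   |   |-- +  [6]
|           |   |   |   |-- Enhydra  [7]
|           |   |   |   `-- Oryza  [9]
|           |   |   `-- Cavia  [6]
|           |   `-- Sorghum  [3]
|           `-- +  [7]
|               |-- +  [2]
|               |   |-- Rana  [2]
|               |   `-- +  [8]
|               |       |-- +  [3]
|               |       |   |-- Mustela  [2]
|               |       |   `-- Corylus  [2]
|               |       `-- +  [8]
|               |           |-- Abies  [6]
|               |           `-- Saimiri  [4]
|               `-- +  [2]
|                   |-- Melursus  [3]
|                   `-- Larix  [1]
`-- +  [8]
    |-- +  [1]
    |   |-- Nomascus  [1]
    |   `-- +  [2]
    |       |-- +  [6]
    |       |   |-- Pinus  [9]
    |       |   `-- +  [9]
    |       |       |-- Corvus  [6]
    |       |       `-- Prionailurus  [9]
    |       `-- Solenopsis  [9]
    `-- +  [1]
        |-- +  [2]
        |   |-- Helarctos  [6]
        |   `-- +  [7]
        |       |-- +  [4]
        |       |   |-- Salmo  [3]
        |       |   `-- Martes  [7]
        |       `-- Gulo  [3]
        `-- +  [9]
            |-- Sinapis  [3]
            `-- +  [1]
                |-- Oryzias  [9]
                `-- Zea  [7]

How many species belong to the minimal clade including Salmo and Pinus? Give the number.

12

The MRCA of Salmo and Pinus is the node subtending ((Nomascus,((Pinus,(Corvus,Prionailurus)),Solenopsis)),((Helarctos,((Salmo,Martes),Gulo)),(Sinapis,(Oryzias,Zea)))).
That clade contains 12 terminal taxa: Corvus, Gulo, Helarctos, Martes, Nomascus, Oryzias, Pinus, Prionailurus, Salmo, Sinapis, Solenopsis, Zea.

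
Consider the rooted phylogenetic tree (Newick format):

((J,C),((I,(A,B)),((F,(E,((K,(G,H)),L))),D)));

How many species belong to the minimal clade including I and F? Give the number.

10

The MRCA of I and F is the node subtending ((I,(A,B)),((F,(E,((K,(G,H)),L))),D)).
That clade contains 10 terminal taxa: A, B, D, E, F, G, H, I, K, L.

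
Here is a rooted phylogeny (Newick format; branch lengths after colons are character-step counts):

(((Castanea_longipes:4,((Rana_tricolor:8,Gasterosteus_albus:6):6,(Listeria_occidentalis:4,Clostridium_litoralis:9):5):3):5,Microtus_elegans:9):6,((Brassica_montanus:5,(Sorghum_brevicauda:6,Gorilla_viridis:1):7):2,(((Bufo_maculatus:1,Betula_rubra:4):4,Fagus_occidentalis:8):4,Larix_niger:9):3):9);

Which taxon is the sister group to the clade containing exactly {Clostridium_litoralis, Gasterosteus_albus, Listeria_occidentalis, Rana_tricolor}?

The clade containing exactly {Clostridium_litoralis, Gasterosteus_albus, Listeria_occidentalis, Rana_tricolor} attaches to the tree at the node subtending (Castanea_longipes,((Rana_tricolor,Gasterosteus_albus),(Listeria_occidentalis,Clostridium_litoralis))).
The other lineage descending from that same node — the sister group — is the single tip Castanea_longipes.

Castanea_longipes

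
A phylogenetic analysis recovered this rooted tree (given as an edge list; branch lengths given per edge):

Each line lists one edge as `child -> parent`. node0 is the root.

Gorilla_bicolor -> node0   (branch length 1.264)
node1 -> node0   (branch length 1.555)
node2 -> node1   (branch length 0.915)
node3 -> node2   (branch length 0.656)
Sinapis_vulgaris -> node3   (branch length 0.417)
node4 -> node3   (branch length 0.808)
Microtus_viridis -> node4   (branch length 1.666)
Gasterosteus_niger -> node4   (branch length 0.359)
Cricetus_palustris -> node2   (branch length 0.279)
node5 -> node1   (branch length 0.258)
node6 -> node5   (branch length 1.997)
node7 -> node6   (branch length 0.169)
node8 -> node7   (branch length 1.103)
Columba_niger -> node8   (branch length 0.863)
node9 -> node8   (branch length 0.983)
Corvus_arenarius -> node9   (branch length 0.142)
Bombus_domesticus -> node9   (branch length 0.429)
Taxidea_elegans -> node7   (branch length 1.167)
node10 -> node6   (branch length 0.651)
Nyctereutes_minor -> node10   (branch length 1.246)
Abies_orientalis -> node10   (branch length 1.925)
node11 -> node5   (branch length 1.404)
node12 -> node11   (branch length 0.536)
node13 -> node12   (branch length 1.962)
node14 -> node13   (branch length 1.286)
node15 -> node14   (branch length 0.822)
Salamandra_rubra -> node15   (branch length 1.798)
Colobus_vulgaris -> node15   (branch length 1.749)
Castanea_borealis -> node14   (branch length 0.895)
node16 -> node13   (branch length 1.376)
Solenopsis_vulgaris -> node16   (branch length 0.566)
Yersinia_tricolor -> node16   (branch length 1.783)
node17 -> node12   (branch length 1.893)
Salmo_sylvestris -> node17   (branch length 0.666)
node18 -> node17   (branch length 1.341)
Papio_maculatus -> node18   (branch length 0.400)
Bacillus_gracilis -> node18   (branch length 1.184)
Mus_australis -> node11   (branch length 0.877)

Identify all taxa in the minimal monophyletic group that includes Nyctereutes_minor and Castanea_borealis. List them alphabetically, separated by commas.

Abies_orientalis, Bacillus_gracilis, Bombus_domesticus, Castanea_borealis, Colobus_vulgaris, Columba_niger, Corvus_arenarius, Mus_australis, Nyctereutes_minor, Papio_maculatus, Salamandra_rubra, Salmo_sylvestris, Solenopsis_vulgaris, Taxidea_elegans, Yersinia_tricolor

Tracing Nyctereutes_minor: it sits inside (Nyctereutes_minor,Abies_orientalis).
Tracing Castanea_borealis: it sits inside ((Salamandra_rubra,Colobus_vulgaris),Castanea_borealis).
The smallest clade enclosing both is ((((Columba_niger,(Corvus_arenarius,Bombus_domesticus)),Taxidea_elegans),(Nyctereutes_minor,Abies_orientalis)),(((((Salamandra_rubra,Colobus_vulgaris),Castanea_borealis),(Solenopsis_vulgaris,Yersinia_tricolor)),(Salmo_sylvestris,(Papio_maculatus,Bacillus_gracilis))),Mus_australis)); the answer is its 15 terminal taxa in alphabetical order.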